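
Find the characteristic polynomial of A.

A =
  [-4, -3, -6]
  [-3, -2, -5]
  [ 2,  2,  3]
x^3 + 3*x^2 + 3*x + 1

Expanding det(x·I − A) (e.g. by cofactor expansion or by noting that A is similar to its Jordan form J, which has the same characteristic polynomial as A) gives
  χ_A(x) = x^3 + 3*x^2 + 3*x + 1
which factors as (x + 1)^3. The eigenvalues (with algebraic multiplicities) are λ = -1 with multiplicity 3.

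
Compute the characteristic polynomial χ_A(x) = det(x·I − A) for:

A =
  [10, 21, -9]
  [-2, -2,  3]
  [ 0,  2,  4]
x^3 - 12*x^2 + 48*x - 64

Expanding det(x·I − A) (e.g. by cofactor expansion or by noting that A is similar to its Jordan form J, which has the same characteristic polynomial as A) gives
  χ_A(x) = x^3 - 12*x^2 + 48*x - 64
which factors as (x - 4)^3. The eigenvalues (with algebraic multiplicities) are λ = 4 with multiplicity 3.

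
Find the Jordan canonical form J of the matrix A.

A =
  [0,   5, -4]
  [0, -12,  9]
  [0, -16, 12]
J_3(0)

The characteristic polynomial is
  det(x·I − A) = x^3

Eigenvalues and multiplicities (the geometric multiplicity of λ is n − rank(A − λI), which equals the number of Jordan blocks for λ):
  λ = 0: algebraic multiplicity = 3, geometric multiplicity = 1

Determining the block sizes for each eigenvalue:
  λ = 0: one block (gm = 1), so the single block has size am = 3 → block sizes [3]

Assembling the blocks gives a Jordan form
J =
  [0, 1, 0]
  [0, 0, 1]
  [0, 0, 0]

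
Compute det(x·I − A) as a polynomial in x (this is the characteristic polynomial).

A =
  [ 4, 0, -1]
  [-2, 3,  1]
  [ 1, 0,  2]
x^3 - 9*x^2 + 27*x - 27

Expanding det(x·I − A) (e.g. by cofactor expansion or by noting that A is similar to its Jordan form J, which has the same characteristic polynomial as A) gives
  χ_A(x) = x^3 - 9*x^2 + 27*x - 27
which factors as (x - 3)^3. The eigenvalues (with algebraic multiplicities) are λ = 3 with multiplicity 3.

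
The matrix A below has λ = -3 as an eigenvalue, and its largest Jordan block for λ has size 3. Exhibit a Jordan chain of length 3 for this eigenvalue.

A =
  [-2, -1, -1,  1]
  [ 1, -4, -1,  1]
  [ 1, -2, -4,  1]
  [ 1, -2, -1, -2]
A Jordan chain for λ = -3 of length 3:
v_1 = (0, 0, -1, -1)ᵀ
v_2 = (1, 1, 1, 1)ᵀ
v_3 = (1, 0, 0, 0)ᵀ

Let N = A − (-3)·I. We want v_3 with N^3 v_3 = 0 but N^2 v_3 ≠ 0; then v_{j-1} := N · v_j for j = 3, …, 2.

Pick v_3 = (1, 0, 0, 0)ᵀ.
Then v_2 = N · v_3 = (1, 1, 1, 1)ᵀ.
Then v_1 = N · v_2 = (0, 0, -1, -1)ᵀ.

Sanity check: (A − (-3)·I) v_1 = (0, 0, 0, 0)ᵀ = 0. ✓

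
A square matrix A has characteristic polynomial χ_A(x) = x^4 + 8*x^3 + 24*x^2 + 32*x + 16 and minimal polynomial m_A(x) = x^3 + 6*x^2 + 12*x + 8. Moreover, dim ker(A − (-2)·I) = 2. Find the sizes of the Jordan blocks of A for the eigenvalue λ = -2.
Block sizes for λ = -2: [3, 1]

Step 1 — from the characteristic polynomial, algebraic multiplicity of λ = -2 is 4. From dim ker(A − (-2)·I) = 2, there are exactly 2 Jordan blocks for λ = -2.
Step 2 — from the minimal polynomial, the factor (x + 2)^3 tells us the largest block for λ = -2 has size 3.
Step 3 — with total size 4, 2 blocks, and largest block 3, the block sizes (in nonincreasing order) are [3, 1].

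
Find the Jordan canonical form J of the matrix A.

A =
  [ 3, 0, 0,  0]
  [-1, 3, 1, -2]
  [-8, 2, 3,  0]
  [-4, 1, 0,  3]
J_3(3) ⊕ J_1(3)

The characteristic polynomial is
  det(x·I − A) = x^4 - 12*x^3 + 54*x^2 - 108*x + 81 = (x - 3)^4

Eigenvalues and multiplicities (the geometric multiplicity of λ is n − rank(A − λI), which equals the number of Jordan blocks for λ):
  λ = 3: algebraic multiplicity = 4, geometric multiplicity = 2

Determining the block sizes for each eigenvalue:
  λ = 3: with am = 4 and gm = 2, the partition is not yet determined (e.g. several partitions of 4 into 2 parts exist). Let N = A − (3)·I. Computing rank(N^1) = 2, rank(N^2) = 1, rank(N^3) = 0; the number of blocks of size ≥ j is rank(N^{j−1}) − rank(N^j), giving [2, 1, 1]. So we have 1 block(s) of size 3, 1 block(s) of size 1 → block sizes [3, 1]

Assembling the blocks gives a Jordan form
J =
  [3, 1, 0, 0]
  [0, 3, 1, 0]
  [0, 0, 3, 0]
  [0, 0, 0, 3]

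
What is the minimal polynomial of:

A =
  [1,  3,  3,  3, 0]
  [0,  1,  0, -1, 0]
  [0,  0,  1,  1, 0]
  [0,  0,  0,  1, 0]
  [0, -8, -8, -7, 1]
x^2 - 2*x + 1

The characteristic polynomial is χ_A(x) = (x - 1)^5, so the eigenvalues are known. The minimal polynomial is
  m_A(x) = Π_λ (x − λ)^{k_λ}
where k_λ is the size of the *largest* Jordan block for λ (equivalently, the smallest k with (A − λI)^k v = 0 for every generalised eigenvector v of λ).

  λ = 1: largest Jordan block has size 2, contributing (x − 1)^2

So m_A(x) = (x - 1)^2 = x^2 - 2*x + 1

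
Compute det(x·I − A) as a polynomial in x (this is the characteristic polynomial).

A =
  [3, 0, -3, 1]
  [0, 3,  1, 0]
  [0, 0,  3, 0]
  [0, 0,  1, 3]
x^4 - 12*x^3 + 54*x^2 - 108*x + 81

Expanding det(x·I − A) (e.g. by cofactor expansion or by noting that A is similar to its Jordan form J, which has the same characteristic polynomial as A) gives
  χ_A(x) = x^4 - 12*x^3 + 54*x^2 - 108*x + 81
which factors as (x - 3)^4. The eigenvalues (with algebraic multiplicities) are λ = 3 with multiplicity 4.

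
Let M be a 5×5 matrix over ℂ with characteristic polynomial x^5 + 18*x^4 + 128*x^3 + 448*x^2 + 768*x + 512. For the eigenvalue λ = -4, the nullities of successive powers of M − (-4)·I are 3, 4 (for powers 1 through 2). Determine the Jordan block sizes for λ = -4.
Block sizes for λ = -4: [2, 1, 1]

From the dimensions of kernels of powers, the number of Jordan blocks of size at least j is d_j − d_{j−1} where d_j = dim ker(N^j) (with d_0 = 0). Computing the differences gives [3, 1].
The number of blocks of size exactly k is (#blocks of size ≥ k) − (#blocks of size ≥ k + 1), so the partition is: 2 block(s) of size 1, 1 block(s) of size 2.
In nonincreasing order the block sizes are [2, 1, 1].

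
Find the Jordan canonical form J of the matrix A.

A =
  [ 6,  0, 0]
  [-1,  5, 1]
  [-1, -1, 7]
J_2(6) ⊕ J_1(6)

The characteristic polynomial is
  det(x·I − A) = x^3 - 18*x^2 + 108*x - 216 = (x - 6)^3

Eigenvalues and multiplicities (the geometric multiplicity of λ is n − rank(A − λI), which equals the number of Jordan blocks for λ):
  λ = 6: algebraic multiplicity = 3, geometric multiplicity = 2

Determining the block sizes for each eigenvalue:
  λ = 6: 2 blocks summing to 3 forces exactly one block of size 2 and the rest size 1 → block sizes [2, 1]

Assembling the blocks gives a Jordan form
J =
  [6, 1, 0]
  [0, 6, 0]
  [0, 0, 6]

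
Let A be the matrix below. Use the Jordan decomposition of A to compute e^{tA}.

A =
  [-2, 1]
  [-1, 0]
e^{tA} =
  [-t*exp(-t) + exp(-t), t*exp(-t)]
  [-t*exp(-t), t*exp(-t) + exp(-t)]

Strategy: write A = P · J · P⁻¹ where J is a Jordan canonical form, so e^{tA} = P · e^{tJ} · P⁻¹, and e^{tJ} can be computed block-by-block.

A has Jordan form
J =
  [-1,  1]
  [ 0, -1]
(up to reordering of blocks).

Per-block formulas:
  For a 2×2 Jordan block J_2(-1): exp(t · J_2(-1)) = e^(-1t)·(I + t·N), where N is the 2×2 nilpotent shift.

After assembling e^{tJ} and conjugating by P, we get:

e^{tA} =
  [-t*exp(-t) + exp(-t), t*exp(-t)]
  [-t*exp(-t), t*exp(-t) + exp(-t)]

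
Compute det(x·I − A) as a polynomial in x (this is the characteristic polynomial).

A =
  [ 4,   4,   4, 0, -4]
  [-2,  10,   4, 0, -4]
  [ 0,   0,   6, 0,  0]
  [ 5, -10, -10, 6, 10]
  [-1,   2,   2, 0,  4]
x^5 - 30*x^4 + 360*x^3 - 2160*x^2 + 6480*x - 7776

Expanding det(x·I − A) (e.g. by cofactor expansion or by noting that A is similar to its Jordan form J, which has the same characteristic polynomial as A) gives
  χ_A(x) = x^5 - 30*x^4 + 360*x^3 - 2160*x^2 + 6480*x - 7776
which factors as (x - 6)^5. The eigenvalues (with algebraic multiplicities) are λ = 6 with multiplicity 5.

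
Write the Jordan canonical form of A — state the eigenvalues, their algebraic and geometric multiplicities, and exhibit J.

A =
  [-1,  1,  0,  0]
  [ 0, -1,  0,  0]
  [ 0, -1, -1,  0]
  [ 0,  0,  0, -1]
J_2(-1) ⊕ J_1(-1) ⊕ J_1(-1)

The characteristic polynomial is
  det(x·I − A) = x^4 + 4*x^3 + 6*x^2 + 4*x + 1 = (x + 1)^4

Eigenvalues and multiplicities (the geometric multiplicity of λ is n − rank(A − λI), which equals the number of Jordan blocks for λ):
  λ = -1: algebraic multiplicity = 4, geometric multiplicity = 3

Determining the block sizes for each eigenvalue:
  λ = -1: 3 blocks summing to 4 forces exactly one block of size 2 and the rest size 1 → block sizes [2, 1, 1]

Assembling the blocks gives a Jordan form
J =
  [-1,  1,  0,  0]
  [ 0, -1,  0,  0]
  [ 0,  0, -1,  0]
  [ 0,  0,  0, -1]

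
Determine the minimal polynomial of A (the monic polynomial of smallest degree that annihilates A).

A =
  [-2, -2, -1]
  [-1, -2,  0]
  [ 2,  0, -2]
x^3 + 6*x^2 + 12*x + 8

The characteristic polynomial is χ_A(x) = (x + 2)^3, so the eigenvalues are known. The minimal polynomial is
  m_A(x) = Π_λ (x − λ)^{k_λ}
where k_λ is the size of the *largest* Jordan block for λ (equivalently, the smallest k with (A − λI)^k v = 0 for every generalised eigenvector v of λ).

  λ = -2: largest Jordan block has size 3, contributing (x + 2)^3

So m_A(x) = (x + 2)^3 = x^3 + 6*x^2 + 12*x + 8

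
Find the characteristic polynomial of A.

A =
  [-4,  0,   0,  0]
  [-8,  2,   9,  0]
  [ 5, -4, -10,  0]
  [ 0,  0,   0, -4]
x^4 + 16*x^3 + 96*x^2 + 256*x + 256

Expanding det(x·I − A) (e.g. by cofactor expansion or by noting that A is similar to its Jordan form J, which has the same characteristic polynomial as A) gives
  χ_A(x) = x^4 + 16*x^3 + 96*x^2 + 256*x + 256
which factors as (x + 4)^4. The eigenvalues (with algebraic multiplicities) are λ = -4 with multiplicity 4.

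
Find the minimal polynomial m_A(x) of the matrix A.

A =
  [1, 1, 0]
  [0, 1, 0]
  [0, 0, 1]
x^2 - 2*x + 1

The characteristic polynomial is χ_A(x) = (x - 1)^3, so the eigenvalues are known. The minimal polynomial is
  m_A(x) = Π_λ (x − λ)^{k_λ}
where k_λ is the size of the *largest* Jordan block for λ (equivalently, the smallest k with (A − λI)^k v = 0 for every generalised eigenvector v of λ).

  λ = 1: largest Jordan block has size 2, contributing (x − 1)^2

So m_A(x) = (x - 1)^2 = x^2 - 2*x + 1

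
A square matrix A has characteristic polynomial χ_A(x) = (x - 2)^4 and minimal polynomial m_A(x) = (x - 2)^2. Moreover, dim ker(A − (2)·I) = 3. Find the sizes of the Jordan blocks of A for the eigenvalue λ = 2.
Block sizes for λ = 2: [2, 1, 1]

Step 1 — from the characteristic polynomial, algebraic multiplicity of λ = 2 is 4. From dim ker(A − (2)·I) = 3, there are exactly 3 Jordan blocks for λ = 2.
Step 2 — from the minimal polynomial, the factor (x − 2)^2 tells us the largest block for λ = 2 has size 2.
Step 3 — with total size 4, 3 blocks, and largest block 2, the block sizes (in nonincreasing order) are [2, 1, 1].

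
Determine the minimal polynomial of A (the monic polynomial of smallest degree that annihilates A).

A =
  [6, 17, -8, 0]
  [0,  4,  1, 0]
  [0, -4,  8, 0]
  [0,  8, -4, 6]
x^3 - 18*x^2 + 108*x - 216

The characteristic polynomial is χ_A(x) = (x - 6)^4, so the eigenvalues are known. The minimal polynomial is
  m_A(x) = Π_λ (x − λ)^{k_λ}
where k_λ is the size of the *largest* Jordan block for λ (equivalently, the smallest k with (A − λI)^k v = 0 for every generalised eigenvector v of λ).

  λ = 6: largest Jordan block has size 3, contributing (x − 6)^3

So m_A(x) = (x - 6)^3 = x^3 - 18*x^2 + 108*x - 216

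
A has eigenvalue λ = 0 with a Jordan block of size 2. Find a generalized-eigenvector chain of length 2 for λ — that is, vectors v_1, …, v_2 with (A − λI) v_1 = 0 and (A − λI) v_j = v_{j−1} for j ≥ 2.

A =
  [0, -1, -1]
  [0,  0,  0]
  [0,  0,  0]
A Jordan chain for λ = 0 of length 2:
v_1 = (-1, 0, 0)ᵀ
v_2 = (0, 1, 0)ᵀ

Let N = A − (0)·I. We want v_2 with N^2 v_2 = 0 but N^1 v_2 ≠ 0; then v_{j-1} := N · v_j for j = 2, …, 2.

Pick v_2 = (0, 1, 0)ᵀ.
Then v_1 = N · v_2 = (-1, 0, 0)ᵀ.

Sanity check: (A − (0)·I) v_1 = (0, 0, 0)ᵀ = 0. ✓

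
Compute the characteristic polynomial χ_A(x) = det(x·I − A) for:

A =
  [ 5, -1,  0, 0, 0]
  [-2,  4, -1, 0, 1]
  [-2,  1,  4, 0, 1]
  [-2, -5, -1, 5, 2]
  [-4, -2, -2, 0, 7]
x^5 - 25*x^4 + 250*x^3 - 1250*x^2 + 3125*x - 3125

Expanding det(x·I − A) (e.g. by cofactor expansion or by noting that A is similar to its Jordan form J, which has the same characteristic polynomial as A) gives
  χ_A(x) = x^5 - 25*x^4 + 250*x^3 - 1250*x^2 + 3125*x - 3125
which factors as (x - 5)^5. The eigenvalues (with algebraic multiplicities) are λ = 5 with multiplicity 5.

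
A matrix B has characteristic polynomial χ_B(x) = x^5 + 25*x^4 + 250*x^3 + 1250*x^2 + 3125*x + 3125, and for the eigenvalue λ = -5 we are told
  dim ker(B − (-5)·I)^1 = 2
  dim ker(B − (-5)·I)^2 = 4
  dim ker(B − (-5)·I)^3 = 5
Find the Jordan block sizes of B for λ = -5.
Block sizes for λ = -5: [3, 2]

From the dimensions of kernels of powers, the number of Jordan blocks of size at least j is d_j − d_{j−1} where d_j = dim ker(N^j) (with d_0 = 0). Computing the differences gives [2, 2, 1].
The number of blocks of size exactly k is (#blocks of size ≥ k) − (#blocks of size ≥ k + 1), so the partition is: 1 block(s) of size 2, 1 block(s) of size 3.
In nonincreasing order the block sizes are [3, 2].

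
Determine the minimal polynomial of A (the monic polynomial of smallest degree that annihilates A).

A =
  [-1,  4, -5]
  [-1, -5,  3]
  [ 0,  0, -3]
x^3 + 9*x^2 + 27*x + 27

The characteristic polynomial is χ_A(x) = (x + 3)^3, so the eigenvalues are known. The minimal polynomial is
  m_A(x) = Π_λ (x − λ)^{k_λ}
where k_λ is the size of the *largest* Jordan block for λ (equivalently, the smallest k with (A − λI)^k v = 0 for every generalised eigenvector v of λ).

  λ = -3: largest Jordan block has size 3, contributing (x + 3)^3

So m_A(x) = (x + 3)^3 = x^3 + 9*x^2 + 27*x + 27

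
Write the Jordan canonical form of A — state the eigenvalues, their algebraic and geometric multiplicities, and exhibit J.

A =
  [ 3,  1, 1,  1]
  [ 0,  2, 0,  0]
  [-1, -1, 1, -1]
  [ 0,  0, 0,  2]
J_2(2) ⊕ J_1(2) ⊕ J_1(2)

The characteristic polynomial is
  det(x·I − A) = x^4 - 8*x^3 + 24*x^2 - 32*x + 16 = (x - 2)^4

Eigenvalues and multiplicities (the geometric multiplicity of λ is n − rank(A − λI), which equals the number of Jordan blocks for λ):
  λ = 2: algebraic multiplicity = 4, geometric multiplicity = 3

Determining the block sizes for each eigenvalue:
  λ = 2: 3 blocks summing to 4 forces exactly one block of size 2 and the rest size 1 → block sizes [2, 1, 1]

Assembling the blocks gives a Jordan form
J =
  [2, 1, 0, 0]
  [0, 2, 0, 0]
  [0, 0, 2, 0]
  [0, 0, 0, 2]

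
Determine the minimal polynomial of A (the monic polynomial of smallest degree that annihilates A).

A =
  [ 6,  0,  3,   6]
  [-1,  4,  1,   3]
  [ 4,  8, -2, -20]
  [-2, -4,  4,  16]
x^3 - 18*x^2 + 108*x - 216

The characteristic polynomial is χ_A(x) = (x - 6)^4, so the eigenvalues are known. The minimal polynomial is
  m_A(x) = Π_λ (x − λ)^{k_λ}
where k_λ is the size of the *largest* Jordan block for λ (equivalently, the smallest k with (A − λI)^k v = 0 for every generalised eigenvector v of λ).

  λ = 6: largest Jordan block has size 3, contributing (x − 6)^3

So m_A(x) = (x - 6)^3 = x^3 - 18*x^2 + 108*x - 216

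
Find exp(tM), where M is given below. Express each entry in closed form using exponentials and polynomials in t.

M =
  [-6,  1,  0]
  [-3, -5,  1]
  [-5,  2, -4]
e^{tM} =
  [-t^2*exp(-5*t) - t*exp(-5*t) + exp(-5*t), -t^2*exp(-5*t)/2 + t*exp(-5*t), t^2*exp(-5*t)/2]
  [-t^2*exp(-5*t) - 3*t*exp(-5*t), -t^2*exp(-5*t)/2 + exp(-5*t), t^2*exp(-5*t)/2 + t*exp(-5*t)]
  [-3*t^2*exp(-5*t) - 5*t*exp(-5*t), -3*t^2*exp(-5*t)/2 + 2*t*exp(-5*t), 3*t^2*exp(-5*t)/2 + t*exp(-5*t) + exp(-5*t)]

Strategy: write M = P · J · P⁻¹ where J is a Jordan canonical form, so e^{tM} = P · e^{tJ} · P⁻¹, and e^{tJ} can be computed block-by-block.

M has Jordan form
J =
  [-5,  1,  0]
  [ 0, -5,  1]
  [ 0,  0, -5]
(up to reordering of blocks).

Per-block formulas:
  For a 3×3 Jordan block J_3(-5): exp(t · J_3(-5)) = e^(-5t)·(I + t·N + (t^2/2)·N^2), where N is the 3×3 nilpotent shift.

After assembling e^{tJ} and conjugating by P, we get:

e^{tM} =
  [-t^2*exp(-5*t) - t*exp(-5*t) + exp(-5*t), -t^2*exp(-5*t)/2 + t*exp(-5*t), t^2*exp(-5*t)/2]
  [-t^2*exp(-5*t) - 3*t*exp(-5*t), -t^2*exp(-5*t)/2 + exp(-5*t), t^2*exp(-5*t)/2 + t*exp(-5*t)]
  [-3*t^2*exp(-5*t) - 5*t*exp(-5*t), -3*t^2*exp(-5*t)/2 + 2*t*exp(-5*t), 3*t^2*exp(-5*t)/2 + t*exp(-5*t) + exp(-5*t)]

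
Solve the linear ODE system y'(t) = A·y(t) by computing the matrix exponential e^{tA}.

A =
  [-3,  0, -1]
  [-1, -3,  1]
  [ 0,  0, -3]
e^{tA} =
  [exp(-3*t), 0, -t*exp(-3*t)]
  [-t*exp(-3*t), exp(-3*t), t^2*exp(-3*t)/2 + t*exp(-3*t)]
  [0, 0, exp(-3*t)]

Strategy: write A = P · J · P⁻¹ where J is a Jordan canonical form, so e^{tA} = P · e^{tJ} · P⁻¹, and e^{tJ} can be computed block-by-block.

A has Jordan form
J =
  [-3,  1,  0]
  [ 0, -3,  1]
  [ 0,  0, -3]
(up to reordering of blocks).

Per-block formulas:
  For a 3×3 Jordan block J_3(-3): exp(t · J_3(-3)) = e^(-3t)·(I + t·N + (t^2/2)·N^2), where N is the 3×3 nilpotent shift.

After assembling e^{tJ} and conjugating by P, we get:

e^{tA} =
  [exp(-3*t), 0, -t*exp(-3*t)]
  [-t*exp(-3*t), exp(-3*t), t^2*exp(-3*t)/2 + t*exp(-3*t)]
  [0, 0, exp(-3*t)]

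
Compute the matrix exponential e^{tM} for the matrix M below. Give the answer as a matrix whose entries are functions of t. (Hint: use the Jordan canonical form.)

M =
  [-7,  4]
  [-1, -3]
e^{tM} =
  [-2*t*exp(-5*t) + exp(-5*t), 4*t*exp(-5*t)]
  [-t*exp(-5*t), 2*t*exp(-5*t) + exp(-5*t)]

Strategy: write M = P · J · P⁻¹ where J is a Jordan canonical form, so e^{tM} = P · e^{tJ} · P⁻¹, and e^{tJ} can be computed block-by-block.

M has Jordan form
J =
  [-5,  1]
  [ 0, -5]
(up to reordering of blocks).

Per-block formulas:
  For a 2×2 Jordan block J_2(-5): exp(t · J_2(-5)) = e^(-5t)·(I + t·N), where N is the 2×2 nilpotent shift.

After assembling e^{tJ} and conjugating by P, we get:

e^{tM} =
  [-2*t*exp(-5*t) + exp(-5*t), 4*t*exp(-5*t)]
  [-t*exp(-5*t), 2*t*exp(-5*t) + exp(-5*t)]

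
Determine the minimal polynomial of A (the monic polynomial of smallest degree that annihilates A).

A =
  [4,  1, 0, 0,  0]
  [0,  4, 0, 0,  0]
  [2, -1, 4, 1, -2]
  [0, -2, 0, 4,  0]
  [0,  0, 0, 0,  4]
x^2 - 8*x + 16

The characteristic polynomial is χ_A(x) = (x - 4)^5, so the eigenvalues are known. The minimal polynomial is
  m_A(x) = Π_λ (x − λ)^{k_λ}
where k_λ is the size of the *largest* Jordan block for λ (equivalently, the smallest k with (A − λI)^k v = 0 for every generalised eigenvector v of λ).

  λ = 4: largest Jordan block has size 2, contributing (x − 4)^2

So m_A(x) = (x - 4)^2 = x^2 - 8*x + 16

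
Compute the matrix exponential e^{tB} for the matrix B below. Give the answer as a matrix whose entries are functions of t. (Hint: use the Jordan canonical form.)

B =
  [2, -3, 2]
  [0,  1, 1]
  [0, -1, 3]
e^{tB} =
  [exp(2*t), t^2*exp(2*t)/2 - 3*t*exp(2*t), -t^2*exp(2*t)/2 + 2*t*exp(2*t)]
  [0, -t*exp(2*t) + exp(2*t), t*exp(2*t)]
  [0, -t*exp(2*t), t*exp(2*t) + exp(2*t)]

Strategy: write B = P · J · P⁻¹ where J is a Jordan canonical form, so e^{tB} = P · e^{tJ} · P⁻¹, and e^{tJ} can be computed block-by-block.

B has Jordan form
J =
  [2, 1, 0]
  [0, 2, 1]
  [0, 0, 2]
(up to reordering of blocks).

Per-block formulas:
  For a 3×3 Jordan block J_3(2): exp(t · J_3(2)) = e^(2t)·(I + t·N + (t^2/2)·N^2), where N is the 3×3 nilpotent shift.

After assembling e^{tJ} and conjugating by P, we get:

e^{tB} =
  [exp(2*t), t^2*exp(2*t)/2 - 3*t*exp(2*t), -t^2*exp(2*t)/2 + 2*t*exp(2*t)]
  [0, -t*exp(2*t) + exp(2*t), t*exp(2*t)]
  [0, -t*exp(2*t), t*exp(2*t) + exp(2*t)]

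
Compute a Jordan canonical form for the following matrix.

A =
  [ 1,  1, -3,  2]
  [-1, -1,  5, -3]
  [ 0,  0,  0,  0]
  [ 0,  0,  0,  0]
J_3(0) ⊕ J_1(0)

The characteristic polynomial is
  det(x·I − A) = x^4

Eigenvalues and multiplicities (the geometric multiplicity of λ is n − rank(A − λI), which equals the number of Jordan blocks for λ):
  λ = 0: algebraic multiplicity = 4, geometric multiplicity = 2

Determining the block sizes for each eigenvalue:
  λ = 0: with am = 4 and gm = 2, the partition is not yet determined (e.g. several partitions of 4 into 2 parts exist). Let N = A − (0)·I. Computing rank(N^1) = 2, rank(N^2) = 1, rank(N^3) = 0; the number of blocks of size ≥ j is rank(N^{j−1}) − rank(N^j), giving [2, 1, 1]. So we have 1 block(s) of size 3, 1 block(s) of size 1 → block sizes [3, 1]

Assembling the blocks gives a Jordan form
J =
  [0, 1, 0, 0]
  [0, 0, 1, 0]
  [0, 0, 0, 0]
  [0, 0, 0, 0]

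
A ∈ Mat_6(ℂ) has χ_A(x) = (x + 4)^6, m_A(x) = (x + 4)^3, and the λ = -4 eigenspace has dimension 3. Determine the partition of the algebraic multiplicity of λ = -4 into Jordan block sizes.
Block sizes for λ = -4: [3, 2, 1]

Step 1 — from the characteristic polynomial, algebraic multiplicity of λ = -4 is 6. From dim ker(A − (-4)·I) = 3, there are exactly 3 Jordan blocks for λ = -4.
Step 2 — from the minimal polynomial, the factor (x + 4)^3 tells us the largest block for λ = -4 has size 3.
Step 3 — with total size 6, 3 blocks, and largest block 3, the block sizes (in nonincreasing order) are [3, 2, 1].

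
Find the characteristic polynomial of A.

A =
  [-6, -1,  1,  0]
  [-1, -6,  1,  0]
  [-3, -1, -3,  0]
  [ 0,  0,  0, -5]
x^4 + 20*x^3 + 150*x^2 + 500*x + 625

Expanding det(x·I − A) (e.g. by cofactor expansion or by noting that A is similar to its Jordan form J, which has the same characteristic polynomial as A) gives
  χ_A(x) = x^4 + 20*x^3 + 150*x^2 + 500*x + 625
which factors as (x + 5)^4. The eigenvalues (with algebraic multiplicities) are λ = -5 with multiplicity 4.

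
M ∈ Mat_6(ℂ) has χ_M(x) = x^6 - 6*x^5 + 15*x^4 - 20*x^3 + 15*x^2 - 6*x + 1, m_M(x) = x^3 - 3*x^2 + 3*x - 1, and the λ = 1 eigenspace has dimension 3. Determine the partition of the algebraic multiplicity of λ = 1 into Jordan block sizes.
Block sizes for λ = 1: [3, 2, 1]

Step 1 — from the characteristic polynomial, algebraic multiplicity of λ = 1 is 6. From dim ker(M − (1)·I) = 3, there are exactly 3 Jordan blocks for λ = 1.
Step 2 — from the minimal polynomial, the factor (x − 1)^3 tells us the largest block for λ = 1 has size 3.
Step 3 — with total size 6, 3 blocks, and largest block 3, the block sizes (in nonincreasing order) are [3, 2, 1].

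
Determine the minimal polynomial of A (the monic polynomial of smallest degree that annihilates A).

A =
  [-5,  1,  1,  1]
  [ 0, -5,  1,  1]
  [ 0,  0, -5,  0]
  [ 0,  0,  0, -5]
x^3 + 15*x^2 + 75*x + 125

The characteristic polynomial is χ_A(x) = (x + 5)^4, so the eigenvalues are known. The minimal polynomial is
  m_A(x) = Π_λ (x − λ)^{k_λ}
where k_λ is the size of the *largest* Jordan block for λ (equivalently, the smallest k with (A − λI)^k v = 0 for every generalised eigenvector v of λ).

  λ = -5: largest Jordan block has size 3, contributing (x + 5)^3

So m_A(x) = (x + 5)^3 = x^3 + 15*x^2 + 75*x + 125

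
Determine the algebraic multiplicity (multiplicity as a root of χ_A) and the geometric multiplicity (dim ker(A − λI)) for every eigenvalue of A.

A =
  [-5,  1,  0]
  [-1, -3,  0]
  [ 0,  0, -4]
λ = -4: alg = 3, geom = 2

Step 1 — factor the characteristic polynomial to read off the algebraic multiplicities:
  χ_A(x) = (x + 4)^3

Step 2 — compute geometric multiplicities via the rank-nullity identity g(λ) = n − rank(A − λI):
  rank(A − (-4)·I) = 1, so dim ker(A − (-4)·I) = n − 1 = 2

Summary:
  λ = -4: algebraic multiplicity = 3, geometric multiplicity = 2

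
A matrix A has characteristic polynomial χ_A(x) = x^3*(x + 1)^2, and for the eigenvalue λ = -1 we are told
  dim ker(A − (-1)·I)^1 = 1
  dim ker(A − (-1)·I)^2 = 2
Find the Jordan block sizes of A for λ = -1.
Block sizes for λ = -1: [2]

From the dimensions of kernels of powers, the number of Jordan blocks of size at least j is d_j − d_{j−1} where d_j = dim ker(N^j) (with d_0 = 0). Computing the differences gives [1, 1].
The number of blocks of size exactly k is (#blocks of size ≥ k) − (#blocks of size ≥ k + 1), so the partition is: 1 block(s) of size 2.
In nonincreasing order the block sizes are [2].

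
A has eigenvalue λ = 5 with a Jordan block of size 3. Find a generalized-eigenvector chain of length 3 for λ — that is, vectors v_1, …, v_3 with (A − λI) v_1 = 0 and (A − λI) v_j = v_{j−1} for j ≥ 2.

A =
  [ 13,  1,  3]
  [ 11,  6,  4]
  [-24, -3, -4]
A Jordan chain for λ = 5 of length 3:
v_1 = (3, 3, -9)ᵀ
v_2 = (8, 11, -24)ᵀ
v_3 = (1, 0, 0)ᵀ

Let N = A − (5)·I. We want v_3 with N^3 v_3 = 0 but N^2 v_3 ≠ 0; then v_{j-1} := N · v_j for j = 3, …, 2.

Pick v_3 = (1, 0, 0)ᵀ.
Then v_2 = N · v_3 = (8, 11, -24)ᵀ.
Then v_1 = N · v_2 = (3, 3, -9)ᵀ.

Sanity check: (A − (5)·I) v_1 = (0, 0, 0)ᵀ = 0. ✓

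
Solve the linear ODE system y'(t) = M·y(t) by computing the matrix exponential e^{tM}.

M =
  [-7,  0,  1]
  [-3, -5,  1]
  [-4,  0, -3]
e^{tM} =
  [-2*t*exp(-5*t) + exp(-5*t), 0, t*exp(-5*t)]
  [t^2*exp(-5*t) - 3*t*exp(-5*t), exp(-5*t), -t^2*exp(-5*t)/2 + t*exp(-5*t)]
  [-4*t*exp(-5*t), 0, 2*t*exp(-5*t) + exp(-5*t)]

Strategy: write M = P · J · P⁻¹ where J is a Jordan canonical form, so e^{tM} = P · e^{tJ} · P⁻¹, and e^{tJ} can be computed block-by-block.

M has Jordan form
J =
  [-5,  1,  0]
  [ 0, -5,  1]
  [ 0,  0, -5]
(up to reordering of blocks).

Per-block formulas:
  For a 3×3 Jordan block J_3(-5): exp(t · J_3(-5)) = e^(-5t)·(I + t·N + (t^2/2)·N^2), where N is the 3×3 nilpotent shift.

After assembling e^{tJ} and conjugating by P, we get:

e^{tM} =
  [-2*t*exp(-5*t) + exp(-5*t), 0, t*exp(-5*t)]
  [t^2*exp(-5*t) - 3*t*exp(-5*t), exp(-5*t), -t^2*exp(-5*t)/2 + t*exp(-5*t)]
  [-4*t*exp(-5*t), 0, 2*t*exp(-5*t) + exp(-5*t)]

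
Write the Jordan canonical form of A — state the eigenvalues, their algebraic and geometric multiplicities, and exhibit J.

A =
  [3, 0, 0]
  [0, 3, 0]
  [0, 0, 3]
J_1(3) ⊕ J_1(3) ⊕ J_1(3)

The characteristic polynomial is
  det(x·I − A) = x^3 - 9*x^2 + 27*x - 27 = (x - 3)^3

Eigenvalues and multiplicities (the geometric multiplicity of λ is n − rank(A − λI), which equals the number of Jordan blocks for λ):
  λ = 3: algebraic multiplicity = 3, geometric multiplicity = 3

Determining the block sizes for each eigenvalue:
  λ = 3: gm = am = 3, so every block has size 1 → block sizes [1, 1, 1]

Assembling the blocks gives a Jordan form
J =
  [3, 0, 0]
  [0, 3, 0]
  [0, 0, 3]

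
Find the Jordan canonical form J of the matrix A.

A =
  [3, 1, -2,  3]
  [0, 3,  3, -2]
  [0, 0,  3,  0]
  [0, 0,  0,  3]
J_3(3) ⊕ J_1(3)

The characteristic polynomial is
  det(x·I − A) = x^4 - 12*x^3 + 54*x^2 - 108*x + 81 = (x - 3)^4

Eigenvalues and multiplicities (the geometric multiplicity of λ is n − rank(A − λI), which equals the number of Jordan blocks for λ):
  λ = 3: algebraic multiplicity = 4, geometric multiplicity = 2

Determining the block sizes for each eigenvalue:
  λ = 3: with am = 4 and gm = 2, the partition is not yet determined (e.g. several partitions of 4 into 2 parts exist). Let N = A − (3)·I. Computing rank(N^1) = 2, rank(N^2) = 1, rank(N^3) = 0; the number of blocks of size ≥ j is rank(N^{j−1}) − rank(N^j), giving [2, 1, 1]. So we have 1 block(s) of size 3, 1 block(s) of size 1 → block sizes [3, 1]

Assembling the blocks gives a Jordan form
J =
  [3, 1, 0, 0]
  [0, 3, 1, 0]
  [0, 0, 3, 0]
  [0, 0, 0, 3]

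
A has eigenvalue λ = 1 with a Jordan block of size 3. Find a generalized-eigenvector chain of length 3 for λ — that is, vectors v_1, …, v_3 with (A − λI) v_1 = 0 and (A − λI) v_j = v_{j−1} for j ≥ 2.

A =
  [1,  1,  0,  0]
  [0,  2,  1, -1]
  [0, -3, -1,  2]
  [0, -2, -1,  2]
A Jordan chain for λ = 1 of length 3:
v_1 = (1, 0, -1, -1)ᵀ
v_2 = (1, 1, -3, -2)ᵀ
v_3 = (0, 1, 0, 0)ᵀ

Let N = A − (1)·I. We want v_3 with N^3 v_3 = 0 but N^2 v_3 ≠ 0; then v_{j-1} := N · v_j for j = 3, …, 2.

Pick v_3 = (0, 1, 0, 0)ᵀ.
Then v_2 = N · v_3 = (1, 1, -3, -2)ᵀ.
Then v_1 = N · v_2 = (1, 0, -1, -1)ᵀ.

Sanity check: (A − (1)·I) v_1 = (0, 0, 0, 0)ᵀ = 0. ✓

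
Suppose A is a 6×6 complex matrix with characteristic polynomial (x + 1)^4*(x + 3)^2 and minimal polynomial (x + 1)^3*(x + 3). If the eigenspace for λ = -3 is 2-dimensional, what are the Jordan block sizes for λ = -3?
Block sizes for λ = -3: [1, 1]

Step 1 — from the characteristic polynomial, algebraic multiplicity of λ = -3 is 2. From dim ker(A − (-3)·I) = 2, there are exactly 2 Jordan blocks for λ = -3.
Step 2 — from the minimal polynomial, the factor (x + 3) tells us the largest block for λ = -3 has size 1.
Step 3 — with total size 2, 2 blocks, and largest block 1, the block sizes (in nonincreasing order) are [1, 1].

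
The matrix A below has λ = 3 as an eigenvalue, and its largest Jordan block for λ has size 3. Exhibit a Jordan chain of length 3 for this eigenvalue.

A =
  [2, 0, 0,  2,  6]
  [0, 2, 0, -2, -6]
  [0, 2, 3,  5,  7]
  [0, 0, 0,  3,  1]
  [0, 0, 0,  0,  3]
A Jordan chain for λ = 3 of length 3:
v_1 = (0, 0, 1, 0, 0)ᵀ
v_2 = (2, -2, -1, 1, 0)ᵀ
v_3 = (4, -4, 0, 0, 1)ᵀ

Let N = A − (3)·I. We want v_3 with N^3 v_3 = 0 but N^2 v_3 ≠ 0; then v_{j-1} := N · v_j for j = 3, …, 2.

Pick v_3 = (4, -4, 0, 0, 1)ᵀ.
Then v_2 = N · v_3 = (2, -2, -1, 1, 0)ᵀ.
Then v_1 = N · v_2 = (0, 0, 1, 0, 0)ᵀ.

Sanity check: (A − (3)·I) v_1 = (0, 0, 0, 0, 0)ᵀ = 0. ✓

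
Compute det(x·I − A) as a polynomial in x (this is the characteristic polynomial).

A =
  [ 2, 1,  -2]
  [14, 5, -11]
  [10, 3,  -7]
x^3

Expanding det(x·I − A) (e.g. by cofactor expansion or by noting that A is similar to its Jordan form J, which has the same characteristic polynomial as A) gives
  χ_A(x) = x^3
which factors as x^3. The eigenvalues (with algebraic multiplicities) are λ = 0 with multiplicity 3.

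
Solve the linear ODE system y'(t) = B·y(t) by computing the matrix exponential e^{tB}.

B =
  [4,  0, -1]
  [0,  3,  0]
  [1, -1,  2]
e^{tB} =
  [t*exp(3*t) + exp(3*t), t^2*exp(3*t)/2, -t*exp(3*t)]
  [0, exp(3*t), 0]
  [t*exp(3*t), t^2*exp(3*t)/2 - t*exp(3*t), -t*exp(3*t) + exp(3*t)]

Strategy: write B = P · J · P⁻¹ where J is a Jordan canonical form, so e^{tB} = P · e^{tJ} · P⁻¹, and e^{tJ} can be computed block-by-block.

B has Jordan form
J =
  [3, 1, 0]
  [0, 3, 1]
  [0, 0, 3]
(up to reordering of blocks).

Per-block formulas:
  For a 3×3 Jordan block J_3(3): exp(t · J_3(3)) = e^(3t)·(I + t·N + (t^2/2)·N^2), where N is the 3×3 nilpotent shift.

After assembling e^{tJ} and conjugating by P, we get:

e^{tB} =
  [t*exp(3*t) + exp(3*t), t^2*exp(3*t)/2, -t*exp(3*t)]
  [0, exp(3*t), 0]
  [t*exp(3*t), t^2*exp(3*t)/2 - t*exp(3*t), -t*exp(3*t) + exp(3*t)]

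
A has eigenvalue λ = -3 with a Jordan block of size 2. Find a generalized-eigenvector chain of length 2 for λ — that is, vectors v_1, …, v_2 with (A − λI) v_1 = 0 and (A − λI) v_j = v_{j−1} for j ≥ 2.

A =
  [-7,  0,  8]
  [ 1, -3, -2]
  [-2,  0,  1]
A Jordan chain for λ = -3 of length 2:
v_1 = (-4, 1, -2)ᵀ
v_2 = (1, 0, 0)ᵀ

Let N = A − (-3)·I. We want v_2 with N^2 v_2 = 0 but N^1 v_2 ≠ 0; then v_{j-1} := N · v_j for j = 2, …, 2.

Pick v_2 = (1, 0, 0)ᵀ.
Then v_1 = N · v_2 = (-4, 1, -2)ᵀ.

Sanity check: (A − (-3)·I) v_1 = (0, 0, 0)ᵀ = 0. ✓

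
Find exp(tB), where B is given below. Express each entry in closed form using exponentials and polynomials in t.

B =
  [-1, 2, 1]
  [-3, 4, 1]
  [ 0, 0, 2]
e^{tB} =
  [-2*exp(2*t) + 3*exp(t), 2*exp(2*t) - 2*exp(t), exp(2*t) - exp(t)]
  [-3*exp(2*t) + 3*exp(t), 3*exp(2*t) - 2*exp(t), exp(2*t) - exp(t)]
  [0, 0, exp(2*t)]

Strategy: write B = P · J · P⁻¹ where J is a Jordan canonical form, so e^{tB} = P · e^{tJ} · P⁻¹, and e^{tJ} can be computed block-by-block.

B has Jordan form
J =
  [1, 0, 0]
  [0, 2, 0]
  [0, 0, 2]
(up to reordering of blocks).

Per-block formulas:
  For a 1×1 block at λ = 2: exp(t · [2]) = [e^(2t)].
  For a 1×1 block at λ = 1: exp(t · [1]) = [e^(1t)].

After assembling e^{tJ} and conjugating by P, we get:

e^{tB} =
  [-2*exp(2*t) + 3*exp(t), 2*exp(2*t) - 2*exp(t), exp(2*t) - exp(t)]
  [-3*exp(2*t) + 3*exp(t), 3*exp(2*t) - 2*exp(t), exp(2*t) - exp(t)]
  [0, 0, exp(2*t)]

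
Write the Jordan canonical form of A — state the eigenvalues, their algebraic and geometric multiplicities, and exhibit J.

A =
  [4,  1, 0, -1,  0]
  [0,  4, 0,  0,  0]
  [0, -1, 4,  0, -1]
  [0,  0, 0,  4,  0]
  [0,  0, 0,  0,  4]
J_2(4) ⊕ J_2(4) ⊕ J_1(4)

The characteristic polynomial is
  det(x·I − A) = x^5 - 20*x^4 + 160*x^3 - 640*x^2 + 1280*x - 1024 = (x - 4)^5

Eigenvalues and multiplicities (the geometric multiplicity of λ is n − rank(A − λI), which equals the number of Jordan blocks for λ):
  λ = 4: algebraic multiplicity = 5, geometric multiplicity = 3

Determining the block sizes for each eigenvalue:
  λ = 4: with am = 5 and gm = 3, the partition is not yet determined (e.g. several partitions of 5 into 3 parts exist). Let N = A − (4)·I. Computing rank(N^1) = 2, rank(N^2) = 0; the number of blocks of size ≥ j is rank(N^{j−1}) − rank(N^j), giving [3, 2]. So we have 2 block(s) of size 2, 1 block(s) of size 1 → block sizes [2, 2, 1]

Assembling the blocks gives a Jordan form
J =
  [4, 1, 0, 0, 0]
  [0, 4, 0, 0, 0]
  [0, 0, 4, 1, 0]
  [0, 0, 0, 4, 0]
  [0, 0, 0, 0, 4]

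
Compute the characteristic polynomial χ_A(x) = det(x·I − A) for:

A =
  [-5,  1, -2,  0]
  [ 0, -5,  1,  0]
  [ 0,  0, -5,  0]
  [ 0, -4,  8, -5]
x^4 + 20*x^3 + 150*x^2 + 500*x + 625

Expanding det(x·I − A) (e.g. by cofactor expansion or by noting that A is similar to its Jordan form J, which has the same characteristic polynomial as A) gives
  χ_A(x) = x^4 + 20*x^3 + 150*x^2 + 500*x + 625
which factors as (x + 5)^4. The eigenvalues (with algebraic multiplicities) are λ = -5 with multiplicity 4.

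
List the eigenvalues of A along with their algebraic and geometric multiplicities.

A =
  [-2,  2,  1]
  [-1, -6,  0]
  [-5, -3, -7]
λ = -5: alg = 3, geom = 1

Step 1 — factor the characteristic polynomial to read off the algebraic multiplicities:
  χ_A(x) = (x + 5)^3

Step 2 — compute geometric multiplicities via the rank-nullity identity g(λ) = n − rank(A − λI):
  rank(A − (-5)·I) = 2, so dim ker(A − (-5)·I) = n − 2 = 1

Summary:
  λ = -5: algebraic multiplicity = 3, geometric multiplicity = 1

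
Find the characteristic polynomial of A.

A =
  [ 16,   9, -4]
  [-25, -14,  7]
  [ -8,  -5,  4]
x^3 - 6*x^2 + 12*x - 8

Expanding det(x·I − A) (e.g. by cofactor expansion or by noting that A is similar to its Jordan form J, which has the same characteristic polynomial as A) gives
  χ_A(x) = x^3 - 6*x^2 + 12*x - 8
which factors as (x - 2)^3. The eigenvalues (with algebraic multiplicities) are λ = 2 with multiplicity 3.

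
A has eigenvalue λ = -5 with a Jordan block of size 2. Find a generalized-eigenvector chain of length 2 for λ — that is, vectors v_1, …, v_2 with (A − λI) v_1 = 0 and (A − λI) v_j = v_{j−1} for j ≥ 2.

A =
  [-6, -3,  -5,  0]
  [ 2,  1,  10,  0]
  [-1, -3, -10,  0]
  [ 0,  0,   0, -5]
A Jordan chain for λ = -5 of length 2:
v_1 = (-1, 2, -1, 0)ᵀ
v_2 = (1, 0, 0, 0)ᵀ

Let N = A − (-5)·I. We want v_2 with N^2 v_2 = 0 but N^1 v_2 ≠ 0; then v_{j-1} := N · v_j for j = 2, …, 2.

Pick v_2 = (1, 0, 0, 0)ᵀ.
Then v_1 = N · v_2 = (-1, 2, -1, 0)ᵀ.

Sanity check: (A − (-5)·I) v_1 = (0, 0, 0, 0)ᵀ = 0. ✓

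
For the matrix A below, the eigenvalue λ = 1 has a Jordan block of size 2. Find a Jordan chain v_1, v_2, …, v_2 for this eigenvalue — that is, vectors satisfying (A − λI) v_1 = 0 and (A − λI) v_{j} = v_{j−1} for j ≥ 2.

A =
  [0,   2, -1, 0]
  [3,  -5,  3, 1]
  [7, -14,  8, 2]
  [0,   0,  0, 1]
A Jordan chain for λ = 1 of length 2:
v_1 = (-1, 3, 7, 0)ᵀ
v_2 = (1, 0, 0, 0)ᵀ

Let N = A − (1)·I. We want v_2 with N^2 v_2 = 0 but N^1 v_2 ≠ 0; then v_{j-1} := N · v_j for j = 2, …, 2.

Pick v_2 = (1, 0, 0, 0)ᵀ.
Then v_1 = N · v_2 = (-1, 3, 7, 0)ᵀ.

Sanity check: (A − (1)·I) v_1 = (0, 0, 0, 0)ᵀ = 0. ✓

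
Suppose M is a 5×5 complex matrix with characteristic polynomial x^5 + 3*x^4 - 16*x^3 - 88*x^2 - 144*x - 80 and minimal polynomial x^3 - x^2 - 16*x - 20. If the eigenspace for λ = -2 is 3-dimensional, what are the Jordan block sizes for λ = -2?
Block sizes for λ = -2: [2, 1, 1]

Step 1 — from the characteristic polynomial, algebraic multiplicity of λ = -2 is 4. From dim ker(M − (-2)·I) = 3, there are exactly 3 Jordan blocks for λ = -2.
Step 2 — from the minimal polynomial, the factor (x + 2)^2 tells us the largest block for λ = -2 has size 2.
Step 3 — with total size 4, 3 blocks, and largest block 2, the block sizes (in nonincreasing order) are [2, 1, 1].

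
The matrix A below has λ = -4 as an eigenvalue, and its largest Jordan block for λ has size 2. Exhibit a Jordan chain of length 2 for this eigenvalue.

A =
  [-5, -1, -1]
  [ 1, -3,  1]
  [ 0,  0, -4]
A Jordan chain for λ = -4 of length 2:
v_1 = (-1, 1, 0)ᵀ
v_2 = (1, 0, 0)ᵀ

Let N = A − (-4)·I. We want v_2 with N^2 v_2 = 0 but N^1 v_2 ≠ 0; then v_{j-1} := N · v_j for j = 2, …, 2.

Pick v_2 = (1, 0, 0)ᵀ.
Then v_1 = N · v_2 = (-1, 1, 0)ᵀ.

Sanity check: (A − (-4)·I) v_1 = (0, 0, 0)ᵀ = 0. ✓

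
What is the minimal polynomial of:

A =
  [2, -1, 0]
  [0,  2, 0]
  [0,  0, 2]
x^2 - 4*x + 4

The characteristic polynomial is χ_A(x) = (x - 2)^3, so the eigenvalues are known. The minimal polynomial is
  m_A(x) = Π_λ (x − λ)^{k_λ}
where k_λ is the size of the *largest* Jordan block for λ (equivalently, the smallest k with (A − λI)^k v = 0 for every generalised eigenvector v of λ).

  λ = 2: largest Jordan block has size 2, contributing (x − 2)^2

So m_A(x) = (x - 2)^2 = x^2 - 4*x + 4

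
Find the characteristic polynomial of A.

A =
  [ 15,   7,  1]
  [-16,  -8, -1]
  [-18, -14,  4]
x^3 - 11*x^2 + 24*x + 36

Expanding det(x·I − A) (e.g. by cofactor expansion or by noting that A is similar to its Jordan form J, which has the same characteristic polynomial as A) gives
  χ_A(x) = x^3 - 11*x^2 + 24*x + 36
which factors as (x - 6)^2*(x + 1). The eigenvalues (with algebraic multiplicities) are λ = -1 with multiplicity 1, λ = 6 with multiplicity 2.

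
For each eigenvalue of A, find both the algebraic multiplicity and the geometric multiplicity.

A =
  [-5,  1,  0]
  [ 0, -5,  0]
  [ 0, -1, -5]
λ = -5: alg = 3, geom = 2

Step 1 — factor the characteristic polynomial to read off the algebraic multiplicities:
  χ_A(x) = (x + 5)^3

Step 2 — compute geometric multiplicities via the rank-nullity identity g(λ) = n − rank(A − λI):
  rank(A − (-5)·I) = 1, so dim ker(A − (-5)·I) = n − 1 = 2

Summary:
  λ = -5: algebraic multiplicity = 3, geometric multiplicity = 2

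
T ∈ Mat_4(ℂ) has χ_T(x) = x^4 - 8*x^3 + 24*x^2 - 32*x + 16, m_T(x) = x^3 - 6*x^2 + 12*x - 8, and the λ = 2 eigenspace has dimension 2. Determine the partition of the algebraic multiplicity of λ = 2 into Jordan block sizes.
Block sizes for λ = 2: [3, 1]

Step 1 — from the characteristic polynomial, algebraic multiplicity of λ = 2 is 4. From dim ker(T − (2)·I) = 2, there are exactly 2 Jordan blocks for λ = 2.
Step 2 — from the minimal polynomial, the factor (x − 2)^3 tells us the largest block for λ = 2 has size 3.
Step 3 — with total size 4, 2 blocks, and largest block 3, the block sizes (in nonincreasing order) are [3, 1].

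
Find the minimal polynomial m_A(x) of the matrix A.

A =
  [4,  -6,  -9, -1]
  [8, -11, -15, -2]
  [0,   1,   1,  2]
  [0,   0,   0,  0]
x^4 + 6*x^3 + 12*x^2 + 8*x

The characteristic polynomial is χ_A(x) = x*(x + 2)^3, so the eigenvalues are known. The minimal polynomial is
  m_A(x) = Π_λ (x − λ)^{k_λ}
where k_λ is the size of the *largest* Jordan block for λ (equivalently, the smallest k with (A − λI)^k v = 0 for every generalised eigenvector v of λ).

  λ = -2: largest Jordan block has size 3, contributing (x + 2)^3
  λ = 0: largest Jordan block has size 1, contributing (x − 0)

So m_A(x) = x*(x + 2)^3 = x^4 + 6*x^3 + 12*x^2 + 8*x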